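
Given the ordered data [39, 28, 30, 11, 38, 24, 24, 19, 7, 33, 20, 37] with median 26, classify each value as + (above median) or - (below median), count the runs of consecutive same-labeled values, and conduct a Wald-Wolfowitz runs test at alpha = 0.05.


Step 1: Compute median = 26; label A = above, B = below.
Labels in order: AAABABBBBABA  (n_A = 6, n_B = 6)
Step 2: Count runs R = 7.
Step 3: Under H0 (random ordering), E[R] = 2*n_A*n_B/(n_A+n_B) + 1 = 2*6*6/12 + 1 = 7.0000.
        Var[R] = 2*n_A*n_B*(2*n_A*n_B - n_A - n_B) / ((n_A+n_B)^2 * (n_A+n_B-1)) = 4320/1584 = 2.7273.
        SD[R] = 1.6514.
Step 4: R = E[R], so z = 0 with no continuity correction.
Step 5: Two-sided p-value via normal approximation = 2*(1 - Phi(|z|)) = 1.000000.
Step 6: alpha = 0.05. fail to reject H0.

R = 7, z = 0.0000, p = 1.000000, fail to reject H0.


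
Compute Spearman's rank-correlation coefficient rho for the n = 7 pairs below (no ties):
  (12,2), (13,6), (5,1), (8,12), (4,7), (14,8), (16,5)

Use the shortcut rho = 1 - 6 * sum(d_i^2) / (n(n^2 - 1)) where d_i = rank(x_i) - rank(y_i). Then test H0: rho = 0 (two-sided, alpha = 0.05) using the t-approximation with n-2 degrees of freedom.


Step 1: Rank x and y separately (midranks; no ties here).
rank(x): 12->4, 13->5, 5->2, 8->3, 4->1, 14->6, 16->7
rank(y): 2->2, 6->4, 1->1, 12->7, 7->5, 8->6, 5->3
Step 2: d_i = R_x(i) - R_y(i); compute d_i^2.
  (4-2)^2=4, (5-4)^2=1, (2-1)^2=1, (3-7)^2=16, (1-5)^2=16, (6-6)^2=0, (7-3)^2=16
sum(d^2) = 54.
Step 3: rho = 1 - 6*54 / (7*(7^2 - 1)) = 1 - 324/336 = 0.035714.
Step 4: Under H0, t = rho * sqrt((n-2)/(1-rho^2)) = 0.0799 ~ t(5).
Step 5: Two-sided p-value from the t-distribution with 5 df = 0.939408.
Step 6: alpha = 0.05. fail to reject H0.

rho = 0.0357, p = 0.939408, fail to reject H0 at alpha = 0.05.


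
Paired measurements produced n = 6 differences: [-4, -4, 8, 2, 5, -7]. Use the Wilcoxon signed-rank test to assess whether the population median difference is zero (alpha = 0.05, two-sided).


Step 1: Drop any zero differences (none here) and take |d_i|.
|d| = [4, 4, 8, 2, 5, 7]
Step 2: Midrank |d_i| (ties get averaged ranks).
ranks: |4|->2.5, |4|->2.5, |8|->6, |2|->1, |5|->4, |7|->5
Step 3: Attach original signs; sum ranks with positive sign and with negative sign.
W+ = 6 + 1 + 4 = 11
W- = 2.5 + 2.5 + 5 = 10
(Check: W+ + W- = 21 should equal n(n+1)/2 = 21.)
Step 4: Test statistic W = min(W+, W-) = 10.
Step 5: Ties in |d|, so use the tie-corrected normal approximation.
        E[W] = n(n+1)/4 = 6*7/4 = 10.5.
        Tie groups: |d|=4 (t=2); sum(t^3 - t) = 6.
        Var[W] = n(n+1)(2n+1)/24 - sum(t^3-t)/48 = 546/24 - 6/48 = 22.625.
        z = (W - E[W]) / sqrt(Var[W]) = (10 - 10.5) / 4.7566 = -0.1051.
        Two-sided p = 2*Phi(z) = 0.916282.
Step 6: alpha = 0.05. fail to reject H0.

W+ = 11, W- = 10, W = min = 10, p = 0.916282, fail to reject H0.


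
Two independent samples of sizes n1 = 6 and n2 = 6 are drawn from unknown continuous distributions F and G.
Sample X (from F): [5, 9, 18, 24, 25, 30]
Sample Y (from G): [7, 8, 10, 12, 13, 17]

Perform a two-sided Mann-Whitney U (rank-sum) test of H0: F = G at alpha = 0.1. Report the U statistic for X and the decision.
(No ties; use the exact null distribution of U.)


Step 1: Combine and sort all 12 observations; assign midranks.
sorted (value, group): (5,X), (7,Y), (8,Y), (9,X), (10,Y), (12,Y), (13,Y), (17,Y), (18,X), (24,X), (25,X), (30,X)
ranks: 5->1, 7->2, 8->3, 9->4, 10->5, 12->6, 13->7, 17->8, 18->9, 24->10, 25->11, 30->12
Step 2: Rank sum for X: R1 = 1 + 4 + 9 + 10 + 11 + 12 = 47.
Step 3: U_X = R1 - n1(n1+1)/2 = 47 - 6*7/2 = 47 - 21 = 26.
       U_Y = n1*n2 - U_X = 36 - 26 = 10.
Step 4: No ties, so the exact null distribution of U (based on enumerating the C(12,6) = 924 equally likely rank assignments) gives the two-sided p-value.
Step 5: p-value = 0.240260; compare to alpha = 0.1. fail to reject H0.

U_X = 26, p = 0.240260, fail to reject H0 at alpha = 0.1.


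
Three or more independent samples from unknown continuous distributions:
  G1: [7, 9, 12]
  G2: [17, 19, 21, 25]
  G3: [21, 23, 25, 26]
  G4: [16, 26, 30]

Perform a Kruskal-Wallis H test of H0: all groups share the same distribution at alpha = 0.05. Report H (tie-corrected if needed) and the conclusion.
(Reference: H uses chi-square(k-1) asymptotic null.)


Step 1: Combine all N = 14 observations and assign midranks.
sorted (value, group, rank): (7,G1,1), (9,G1,2), (12,G1,3), (16,G4,4), (17,G2,5), (19,G2,6), (21,G2,7.5), (21,G3,7.5), (23,G3,9), (25,G2,10.5), (25,G3,10.5), (26,G3,12.5), (26,G4,12.5), (30,G4,14)
Step 2: Sum ranks within each group.
R_1 = 6 (n_1 = 3)
R_2 = 29 (n_2 = 4)
R_3 = 39.5 (n_3 = 4)
R_4 = 30.5 (n_4 = 3)
Step 3: H = 12/(N(N+1)) * sum(R_i^2/n_i) - 3(N+1)
     = 12/(14*15) * (6^2/3 + 29^2/4 + 39.5^2/4 + 30.5^2/3) - 3*15
     = 0.057143 * 922.396 - 45
     = 7.708333.
Step 4: Ties present; correction factor C = 1 - 18/(14^3 - 14) = 0.993407. Corrected H = 7.708333 / 0.993407 = 7.759495.
Step 5: Under H0, H ~ chi^2(3); p-value = 0.051253.
Step 6: alpha = 0.05. fail to reject H0.

H = 7.7595, df = 3, p = 0.051253, fail to reject H0.


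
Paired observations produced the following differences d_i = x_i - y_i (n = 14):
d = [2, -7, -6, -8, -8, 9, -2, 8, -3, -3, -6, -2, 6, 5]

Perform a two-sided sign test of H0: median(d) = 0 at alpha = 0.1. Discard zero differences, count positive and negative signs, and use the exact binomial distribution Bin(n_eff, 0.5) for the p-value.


Step 1: Discard zero differences. Original n = 14; n_eff = number of nonzero differences = 14.
Nonzero differences (with sign): +2, -7, -6, -8, -8, +9, -2, +8, -3, -3, -6, -2, +6, +5
Step 2: Count signs: positive = 5, negative = 9.
Step 3: Under H0: P(positive) = 0.5, so the number of positives S ~ Bin(14, 0.5).
Step 4: Two-sided exact p-value = sum of Bin(14,0.5) probabilities at or below the observed probability = 0.423950.
Step 5: alpha = 0.1. fail to reject H0.

n_eff = 14, pos = 5, neg = 9, p = 0.423950, fail to reject H0.


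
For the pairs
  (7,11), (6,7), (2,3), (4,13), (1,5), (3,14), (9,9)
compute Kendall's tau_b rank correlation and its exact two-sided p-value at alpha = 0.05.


Step 1: Enumerate the 21 unordered pairs (i,j) with i<j and classify each by sign(x_j-x_i) * sign(y_j-y_i).
  (1,2):dx=-1,dy=-4->C; (1,3):dx=-5,dy=-8->C; (1,4):dx=-3,dy=+2->D; (1,5):dx=-6,dy=-6->C
  (1,6):dx=-4,dy=+3->D; (1,7):dx=+2,dy=-2->D; (2,3):dx=-4,dy=-4->C; (2,4):dx=-2,dy=+6->D
  (2,5):dx=-5,dy=-2->C; (2,6):dx=-3,dy=+7->D; (2,7):dx=+3,dy=+2->C; (3,4):dx=+2,dy=+10->C
  (3,5):dx=-1,dy=+2->D; (3,6):dx=+1,dy=+11->C; (3,7):dx=+7,dy=+6->C; (4,5):dx=-3,dy=-8->C
  (4,6):dx=-1,dy=+1->D; (4,7):dx=+5,dy=-4->D; (5,6):dx=+2,dy=+9->C; (5,7):dx=+8,dy=+4->C
  (6,7):dx=+6,dy=-5->D
Step 2: C = 12, D = 9, total pairs = 21.
Step 3: tau = (C - D)/(n(n-1)/2) = (12 - 9)/21 = 0.142857.
Step 4: Exact two-sided p-value (enumerate n! = 5040 permutations of y under H0): p = 0.772619.
Step 5: alpha = 0.05. fail to reject H0.

tau_b = 0.1429 (C=12, D=9), p = 0.772619, fail to reject H0.


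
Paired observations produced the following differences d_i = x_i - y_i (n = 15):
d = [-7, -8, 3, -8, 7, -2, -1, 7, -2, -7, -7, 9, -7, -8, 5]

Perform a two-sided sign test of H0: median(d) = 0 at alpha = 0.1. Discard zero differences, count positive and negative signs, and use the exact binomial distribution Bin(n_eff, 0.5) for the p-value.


Step 1: Discard zero differences. Original n = 15; n_eff = number of nonzero differences = 15.
Nonzero differences (with sign): -7, -8, +3, -8, +7, -2, -1, +7, -2, -7, -7, +9, -7, -8, +5
Step 2: Count signs: positive = 5, negative = 10.
Step 3: Under H0: P(positive) = 0.5, so the number of positives S ~ Bin(15, 0.5).
Step 4: Two-sided exact p-value = sum of Bin(15,0.5) probabilities at or below the observed probability = 0.301758.
Step 5: alpha = 0.1. fail to reject H0.

n_eff = 15, pos = 5, neg = 10, p = 0.301758, fail to reject H0.


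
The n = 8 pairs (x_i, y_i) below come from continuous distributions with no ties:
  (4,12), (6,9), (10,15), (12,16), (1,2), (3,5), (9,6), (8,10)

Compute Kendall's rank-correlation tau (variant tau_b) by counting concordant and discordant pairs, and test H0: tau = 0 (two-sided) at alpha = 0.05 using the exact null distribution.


Step 1: Enumerate the 28 unordered pairs (i,j) with i<j and classify each by sign(x_j-x_i) * sign(y_j-y_i).
  (1,2):dx=+2,dy=-3->D; (1,3):dx=+6,dy=+3->C; (1,4):dx=+8,dy=+4->C; (1,5):dx=-3,dy=-10->C
  (1,6):dx=-1,dy=-7->C; (1,7):dx=+5,dy=-6->D; (1,8):dx=+4,dy=-2->D; (2,3):dx=+4,dy=+6->C
  (2,4):dx=+6,dy=+7->C; (2,5):dx=-5,dy=-7->C; (2,6):dx=-3,dy=-4->C; (2,7):dx=+3,dy=-3->D
  (2,8):dx=+2,dy=+1->C; (3,4):dx=+2,dy=+1->C; (3,5):dx=-9,dy=-13->C; (3,6):dx=-7,dy=-10->C
  (3,7):dx=-1,dy=-9->C; (3,8):dx=-2,dy=-5->C; (4,5):dx=-11,dy=-14->C; (4,6):dx=-9,dy=-11->C
  (4,7):dx=-3,dy=-10->C; (4,8):dx=-4,dy=-6->C; (5,6):dx=+2,dy=+3->C; (5,7):dx=+8,dy=+4->C
  (5,8):dx=+7,dy=+8->C; (6,7):dx=+6,dy=+1->C; (6,8):dx=+5,dy=+5->C; (7,8):dx=-1,dy=+4->D
Step 2: C = 23, D = 5, total pairs = 28.
Step 3: tau = (C - D)/(n(n-1)/2) = (23 - 5)/28 = 0.642857.
Step 4: Exact two-sided p-value (enumerate n! = 40320 permutations of y under H0): p = 0.031151.
Step 5: alpha = 0.05. reject H0.

tau_b = 0.6429 (C=23, D=5), p = 0.031151, reject H0.


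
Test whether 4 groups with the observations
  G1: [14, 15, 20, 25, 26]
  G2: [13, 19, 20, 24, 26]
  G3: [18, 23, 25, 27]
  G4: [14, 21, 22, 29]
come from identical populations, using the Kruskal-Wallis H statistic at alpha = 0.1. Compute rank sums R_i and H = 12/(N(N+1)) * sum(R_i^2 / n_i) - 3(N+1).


Step 1: Combine all N = 18 observations and assign midranks.
sorted (value, group, rank): (13,G2,1), (14,G1,2.5), (14,G4,2.5), (15,G1,4), (18,G3,5), (19,G2,6), (20,G1,7.5), (20,G2,7.5), (21,G4,9), (22,G4,10), (23,G3,11), (24,G2,12), (25,G1,13.5), (25,G3,13.5), (26,G1,15.5), (26,G2,15.5), (27,G3,17), (29,G4,18)
Step 2: Sum ranks within each group.
R_1 = 43 (n_1 = 5)
R_2 = 42 (n_2 = 5)
R_3 = 46.5 (n_3 = 4)
R_4 = 39.5 (n_4 = 4)
Step 3: H = 12/(N(N+1)) * sum(R_i^2/n_i) - 3(N+1)
     = 12/(18*19) * (43^2/5 + 42^2/5 + 46.5^2/4 + 39.5^2/4) - 3*19
     = 0.035088 * 1653.22 - 57
     = 1.007895.
Step 4: Ties present; correction factor C = 1 - 24/(18^3 - 18) = 0.995872. Corrected H = 1.007895 / 0.995872 = 1.012073.
Step 5: Under H0, H ~ chi^2(3); p-value = 0.798331.
Step 6: alpha = 0.1. fail to reject H0.

H = 1.0121, df = 3, p = 0.798331, fail to reject H0.


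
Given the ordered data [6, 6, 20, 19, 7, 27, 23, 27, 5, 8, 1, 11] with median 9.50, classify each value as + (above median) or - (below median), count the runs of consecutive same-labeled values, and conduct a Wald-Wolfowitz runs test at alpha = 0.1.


Step 1: Compute median = 9.50; label A = above, B = below.
Labels in order: BBAABAAABBBA  (n_A = 6, n_B = 6)
Step 2: Count runs R = 6.
Step 3: Under H0 (random ordering), E[R] = 2*n_A*n_B/(n_A+n_B) + 1 = 2*6*6/12 + 1 = 7.0000.
        Var[R] = 2*n_A*n_B*(2*n_A*n_B - n_A - n_B) / ((n_A+n_B)^2 * (n_A+n_B-1)) = 4320/1584 = 2.7273.
        SD[R] = 1.6514.
Step 4: Continuity-corrected z = (R + 0.5 - E[R]) / SD[R] = (6 + 0.5 - 7.0000) / 1.6514 = -0.3028.
Step 5: Two-sided p-value via normal approximation = 2*(1 - Phi(|z|)) = 0.762069.
Step 6: alpha = 0.1. fail to reject H0.

R = 6, z = -0.3028, p = 0.762069, fail to reject H0.


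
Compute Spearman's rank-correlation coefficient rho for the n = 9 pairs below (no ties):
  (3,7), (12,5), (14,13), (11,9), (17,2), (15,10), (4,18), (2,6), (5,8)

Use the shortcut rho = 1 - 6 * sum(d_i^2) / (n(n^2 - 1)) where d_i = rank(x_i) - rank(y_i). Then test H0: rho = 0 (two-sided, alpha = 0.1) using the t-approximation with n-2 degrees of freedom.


Step 1: Rank x and y separately (midranks; no ties here).
rank(x): 3->2, 12->6, 14->7, 11->5, 17->9, 15->8, 4->3, 2->1, 5->4
rank(y): 7->4, 5->2, 13->8, 9->6, 2->1, 10->7, 18->9, 6->3, 8->5
Step 2: d_i = R_x(i) - R_y(i); compute d_i^2.
  (2-4)^2=4, (6-2)^2=16, (7-8)^2=1, (5-6)^2=1, (9-1)^2=64, (8-7)^2=1, (3-9)^2=36, (1-3)^2=4, (4-5)^2=1
sum(d^2) = 128.
Step 3: rho = 1 - 6*128 / (9*(9^2 - 1)) = 1 - 768/720 = -0.066667.
Step 4: Under H0, t = rho * sqrt((n-2)/(1-rho^2)) = -0.1768 ~ t(7).
Step 5: Two-sided p-value from the t-distribution with 7 df = 0.864690.
Step 6: alpha = 0.1. fail to reject H0.

rho = -0.0667, p = 0.864690, fail to reject H0 at alpha = 0.1.


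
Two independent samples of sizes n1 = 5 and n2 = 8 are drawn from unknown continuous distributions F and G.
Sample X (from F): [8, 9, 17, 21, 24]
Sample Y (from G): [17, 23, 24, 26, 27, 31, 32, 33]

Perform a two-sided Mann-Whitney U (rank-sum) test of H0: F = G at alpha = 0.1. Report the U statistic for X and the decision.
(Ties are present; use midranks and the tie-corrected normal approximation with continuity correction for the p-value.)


Step 1: Combine and sort all 13 observations; assign midranks.
sorted (value, group): (8,X), (9,X), (17,X), (17,Y), (21,X), (23,Y), (24,X), (24,Y), (26,Y), (27,Y), (31,Y), (32,Y), (33,Y)
ranks: 8->1, 9->2, 17->3.5, 17->3.5, 21->5, 23->6, 24->7.5, 24->7.5, 26->9, 27->10, 31->11, 32->12, 33->13
Step 2: Rank sum for X: R1 = 1 + 2 + 3.5 + 5 + 7.5 = 19.
Step 3: U_X = R1 - n1(n1+1)/2 = 19 - 5*6/2 = 19 - 15 = 4.
       U_Y = n1*n2 - U_X = 40 - 4 = 36.
Step 4: Ties are present, so use the tie-corrected normal approximation (with continuity correction) for the p-value.
Step 5: p-value = 0.022892; compare to alpha = 0.1. reject H0.

U_X = 4, p = 0.022892, reject H0 at alpha = 0.1.


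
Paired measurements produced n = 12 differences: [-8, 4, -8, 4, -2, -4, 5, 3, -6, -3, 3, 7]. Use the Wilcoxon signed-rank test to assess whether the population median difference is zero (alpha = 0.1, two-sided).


Step 1: Drop any zero differences (none here) and take |d_i|.
|d| = [8, 4, 8, 4, 2, 4, 5, 3, 6, 3, 3, 7]
Step 2: Midrank |d_i| (ties get averaged ranks).
ranks: |8|->11.5, |4|->6, |8|->11.5, |4|->6, |2|->1, |4|->6, |5|->8, |3|->3, |6|->9, |3|->3, |3|->3, |7|->10
Step 3: Attach original signs; sum ranks with positive sign and with negative sign.
W+ = 6 + 6 + 8 + 3 + 3 + 10 = 36
W- = 11.5 + 11.5 + 1 + 6 + 9 + 3 = 42
(Check: W+ + W- = 78 should equal n(n+1)/2 = 78.)
Step 4: Test statistic W = min(W+, W-) = 36.
Step 5: Ties in |d|, so use the tie-corrected normal approximation.
        E[W] = n(n+1)/4 = 12*13/4 = 39.
        Tie groups: |d|=3 (t=3), |d|=4 (t=3), |d|=8 (t=2); sum(t^3 - t) = 54.
        Var[W] = n(n+1)(2n+1)/24 - sum(t^3-t)/48 = 3900/24 - 54/48 = 161.375.
        z = (W - E[W]) / sqrt(Var[W]) = (36 - 39) / 12.7033 = -0.2362.
        Two-sided p = 2*Phi(z) = 0.813310.
Step 6: alpha = 0.1. fail to reject H0.

W+ = 36, W- = 42, W = min = 36, p = 0.813310, fail to reject H0.


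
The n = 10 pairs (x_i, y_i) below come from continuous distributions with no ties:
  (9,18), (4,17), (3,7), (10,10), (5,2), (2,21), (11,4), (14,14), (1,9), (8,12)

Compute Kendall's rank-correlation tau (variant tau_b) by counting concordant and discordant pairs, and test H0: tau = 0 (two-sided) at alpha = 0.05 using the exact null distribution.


Step 1: Enumerate the 45 unordered pairs (i,j) with i<j and classify each by sign(x_j-x_i) * sign(y_j-y_i).
  (1,2):dx=-5,dy=-1->C; (1,3):dx=-6,dy=-11->C; (1,4):dx=+1,dy=-8->D; (1,5):dx=-4,dy=-16->C
  (1,6):dx=-7,dy=+3->D; (1,7):dx=+2,dy=-14->D; (1,8):dx=+5,dy=-4->D; (1,9):dx=-8,dy=-9->C
  (1,10):dx=-1,dy=-6->C; (2,3):dx=-1,dy=-10->C; (2,4):dx=+6,dy=-7->D; (2,5):dx=+1,dy=-15->D
  (2,6):dx=-2,dy=+4->D; (2,7):dx=+7,dy=-13->D; (2,8):dx=+10,dy=-3->D; (2,9):dx=-3,dy=-8->C
  (2,10):dx=+4,dy=-5->D; (3,4):dx=+7,dy=+3->C; (3,5):dx=+2,dy=-5->D; (3,6):dx=-1,dy=+14->D
  (3,7):dx=+8,dy=-3->D; (3,8):dx=+11,dy=+7->C; (3,9):dx=-2,dy=+2->D; (3,10):dx=+5,dy=+5->C
  (4,5):dx=-5,dy=-8->C; (4,6):dx=-8,dy=+11->D; (4,7):dx=+1,dy=-6->D; (4,8):dx=+4,dy=+4->C
  (4,9):dx=-9,dy=-1->C; (4,10):dx=-2,dy=+2->D; (5,6):dx=-3,dy=+19->D; (5,7):dx=+6,dy=+2->C
  (5,8):dx=+9,dy=+12->C; (5,9):dx=-4,dy=+7->D; (5,10):dx=+3,dy=+10->C; (6,7):dx=+9,dy=-17->D
  (6,8):dx=+12,dy=-7->D; (6,9):dx=-1,dy=-12->C; (6,10):dx=+6,dy=-9->D; (7,8):dx=+3,dy=+10->C
  (7,9):dx=-10,dy=+5->D; (7,10):dx=-3,dy=+8->D; (8,9):dx=-13,dy=-5->C; (8,10):dx=-6,dy=-2->C
  (9,10):dx=+7,dy=+3->C
Step 2: C = 21, D = 24, total pairs = 45.
Step 3: tau = (C - D)/(n(n-1)/2) = (21 - 24)/45 = -0.066667.
Step 4: Exact two-sided p-value (enumerate n! = 3628800 permutations of y under H0): p = 0.861801.
Step 5: alpha = 0.05. fail to reject H0.

tau_b = -0.0667 (C=21, D=24), p = 0.861801, fail to reject H0.


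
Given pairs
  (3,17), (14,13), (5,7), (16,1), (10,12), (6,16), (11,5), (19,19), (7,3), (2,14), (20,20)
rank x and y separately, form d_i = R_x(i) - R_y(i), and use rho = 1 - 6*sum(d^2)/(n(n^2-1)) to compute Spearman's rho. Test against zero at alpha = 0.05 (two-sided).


Step 1: Rank x and y separately (midranks; no ties here).
rank(x): 3->2, 14->8, 5->3, 16->9, 10->6, 6->4, 11->7, 19->10, 7->5, 2->1, 20->11
rank(y): 17->9, 13->6, 7->4, 1->1, 12->5, 16->8, 5->3, 19->10, 3->2, 14->7, 20->11
Step 2: d_i = R_x(i) - R_y(i); compute d_i^2.
  (2-9)^2=49, (8-6)^2=4, (3-4)^2=1, (9-1)^2=64, (6-5)^2=1, (4-8)^2=16, (7-3)^2=16, (10-10)^2=0, (5-2)^2=9, (1-7)^2=36, (11-11)^2=0
sum(d^2) = 196.
Step 3: rho = 1 - 6*196 / (11*(11^2 - 1)) = 1 - 1176/1320 = 0.109091.
Step 4: Under H0, t = rho * sqrt((n-2)/(1-rho^2)) = 0.3292 ~ t(9).
Step 5: Two-sided p-value from the t-distribution with 9 df = 0.749509.
Step 6: alpha = 0.05. fail to reject H0.

rho = 0.1091, p = 0.749509, fail to reject H0 at alpha = 0.05.


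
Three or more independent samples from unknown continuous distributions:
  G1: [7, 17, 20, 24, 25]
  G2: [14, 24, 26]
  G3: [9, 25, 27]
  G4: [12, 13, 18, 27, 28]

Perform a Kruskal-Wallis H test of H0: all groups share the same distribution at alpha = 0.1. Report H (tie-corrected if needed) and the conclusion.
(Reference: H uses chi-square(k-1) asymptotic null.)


Step 1: Combine all N = 16 observations and assign midranks.
sorted (value, group, rank): (7,G1,1), (9,G3,2), (12,G4,3), (13,G4,4), (14,G2,5), (17,G1,6), (18,G4,7), (20,G1,8), (24,G1,9.5), (24,G2,9.5), (25,G1,11.5), (25,G3,11.5), (26,G2,13), (27,G3,14.5), (27,G4,14.5), (28,G4,16)
Step 2: Sum ranks within each group.
R_1 = 36 (n_1 = 5)
R_2 = 27.5 (n_2 = 3)
R_3 = 28 (n_3 = 3)
R_4 = 44.5 (n_4 = 5)
Step 3: H = 12/(N(N+1)) * sum(R_i^2/n_i) - 3(N+1)
     = 12/(16*17) * (36^2/5 + 27.5^2/3 + 28^2/3 + 44.5^2/5) - 3*17
     = 0.044118 * 1168.67 - 51
     = 0.558824.
Step 4: Ties present; correction factor C = 1 - 18/(16^3 - 16) = 0.995588. Corrected H = 0.558824 / 0.995588 = 0.561300.
Step 5: Under H0, H ~ chi^2(3); p-value = 0.905232.
Step 6: alpha = 0.1. fail to reject H0.

H = 0.5613, df = 3, p = 0.905232, fail to reject H0.


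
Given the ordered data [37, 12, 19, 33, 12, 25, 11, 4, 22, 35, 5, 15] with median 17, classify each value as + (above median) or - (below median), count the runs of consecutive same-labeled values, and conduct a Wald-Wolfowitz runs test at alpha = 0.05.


Step 1: Compute median = 17; label A = above, B = below.
Labels in order: ABAABABBAABB  (n_A = 6, n_B = 6)
Step 2: Count runs R = 8.
Step 3: Under H0 (random ordering), E[R] = 2*n_A*n_B/(n_A+n_B) + 1 = 2*6*6/12 + 1 = 7.0000.
        Var[R] = 2*n_A*n_B*(2*n_A*n_B - n_A - n_B) / ((n_A+n_B)^2 * (n_A+n_B-1)) = 4320/1584 = 2.7273.
        SD[R] = 1.6514.
Step 4: Continuity-corrected z = (R - 0.5 - E[R]) / SD[R] = (8 - 0.5 - 7.0000) / 1.6514 = 0.3028.
Step 5: Two-sided p-value via normal approximation = 2*(1 - Phi(|z|)) = 0.762069.
Step 6: alpha = 0.05. fail to reject H0.

R = 8, z = 0.3028, p = 0.762069, fail to reject H0.


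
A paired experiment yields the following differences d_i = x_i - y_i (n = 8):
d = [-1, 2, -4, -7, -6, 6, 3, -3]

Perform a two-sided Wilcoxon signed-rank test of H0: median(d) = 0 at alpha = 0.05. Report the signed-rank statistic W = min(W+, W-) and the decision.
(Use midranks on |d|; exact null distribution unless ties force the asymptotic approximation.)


Step 1: Drop any zero differences (none here) and take |d_i|.
|d| = [1, 2, 4, 7, 6, 6, 3, 3]
Step 2: Midrank |d_i| (ties get averaged ranks).
ranks: |1|->1, |2|->2, |4|->5, |7|->8, |6|->6.5, |6|->6.5, |3|->3.5, |3|->3.5
Step 3: Attach original signs; sum ranks with positive sign and with negative sign.
W+ = 2 + 6.5 + 3.5 = 12
W- = 1 + 5 + 8 + 6.5 + 3.5 = 24
(Check: W+ + W- = 36 should equal n(n+1)/2 = 36.)
Step 4: Test statistic W = min(W+, W-) = 12.
Step 5: Ties in |d|, so use the tie-corrected normal approximation.
        E[W] = n(n+1)/4 = 8*9/4 = 18.
        Tie groups: |d|=3 (t=2), |d|=6 (t=2); sum(t^3 - t) = 12.
        Var[W] = n(n+1)(2n+1)/24 - sum(t^3-t)/48 = 1224/24 - 12/48 = 50.75.
        z = (W - E[W]) / sqrt(Var[W]) = (12 - 18) / 7.1239 = -0.8422.
        Two-sided p = 2*Phi(z) = 0.399656.
Step 6: alpha = 0.05. fail to reject H0.

W+ = 12, W- = 24, W = min = 12, p = 0.399656, fail to reject H0.


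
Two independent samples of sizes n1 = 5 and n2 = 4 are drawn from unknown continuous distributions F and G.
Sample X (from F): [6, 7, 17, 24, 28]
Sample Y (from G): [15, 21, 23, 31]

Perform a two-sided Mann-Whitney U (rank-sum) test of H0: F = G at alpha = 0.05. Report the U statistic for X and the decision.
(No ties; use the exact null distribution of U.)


Step 1: Combine and sort all 9 observations; assign midranks.
sorted (value, group): (6,X), (7,X), (15,Y), (17,X), (21,Y), (23,Y), (24,X), (28,X), (31,Y)
ranks: 6->1, 7->2, 15->3, 17->4, 21->5, 23->6, 24->7, 28->8, 31->9
Step 2: Rank sum for X: R1 = 1 + 2 + 4 + 7 + 8 = 22.
Step 3: U_X = R1 - n1(n1+1)/2 = 22 - 5*6/2 = 22 - 15 = 7.
       U_Y = n1*n2 - U_X = 20 - 7 = 13.
Step 4: No ties, so the exact null distribution of U (based on enumerating the C(9,5) = 126 equally likely rank assignments) gives the two-sided p-value.
Step 5: p-value = 0.555556; compare to alpha = 0.05. fail to reject H0.

U_X = 7, p = 0.555556, fail to reject H0 at alpha = 0.05.


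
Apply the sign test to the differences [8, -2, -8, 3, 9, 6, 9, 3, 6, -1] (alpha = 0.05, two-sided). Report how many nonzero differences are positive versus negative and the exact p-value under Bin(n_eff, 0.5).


Step 1: Discard zero differences. Original n = 10; n_eff = number of nonzero differences = 10.
Nonzero differences (with sign): +8, -2, -8, +3, +9, +6, +9, +3, +6, -1
Step 2: Count signs: positive = 7, negative = 3.
Step 3: Under H0: P(positive) = 0.5, so the number of positives S ~ Bin(10, 0.5).
Step 4: Two-sided exact p-value = sum of Bin(10,0.5) probabilities at or below the observed probability = 0.343750.
Step 5: alpha = 0.05. fail to reject H0.

n_eff = 10, pos = 7, neg = 3, p = 0.343750, fail to reject H0.


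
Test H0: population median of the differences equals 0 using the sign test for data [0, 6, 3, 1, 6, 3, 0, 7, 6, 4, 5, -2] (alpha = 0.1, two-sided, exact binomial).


Step 1: Discard zero differences. Original n = 12; n_eff = number of nonzero differences = 10.
Nonzero differences (with sign): +6, +3, +1, +6, +3, +7, +6, +4, +5, -2
Step 2: Count signs: positive = 9, negative = 1.
Step 3: Under H0: P(positive) = 0.5, so the number of positives S ~ Bin(10, 0.5).
Step 4: Two-sided exact p-value = sum of Bin(10,0.5) probabilities at or below the observed probability = 0.021484.
Step 5: alpha = 0.1. reject H0.

n_eff = 10, pos = 9, neg = 1, p = 0.021484, reject H0.


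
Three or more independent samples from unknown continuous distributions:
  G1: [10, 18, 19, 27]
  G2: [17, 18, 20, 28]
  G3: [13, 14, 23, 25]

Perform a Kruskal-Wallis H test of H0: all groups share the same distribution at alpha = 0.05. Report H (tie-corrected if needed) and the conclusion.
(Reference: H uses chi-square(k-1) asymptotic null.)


Step 1: Combine all N = 12 observations and assign midranks.
sorted (value, group, rank): (10,G1,1), (13,G3,2), (14,G3,3), (17,G2,4), (18,G1,5.5), (18,G2,5.5), (19,G1,7), (20,G2,8), (23,G3,9), (25,G3,10), (27,G1,11), (28,G2,12)
Step 2: Sum ranks within each group.
R_1 = 24.5 (n_1 = 4)
R_2 = 29.5 (n_2 = 4)
R_3 = 24 (n_3 = 4)
Step 3: H = 12/(N(N+1)) * sum(R_i^2/n_i) - 3(N+1)
     = 12/(12*13) * (24.5^2/4 + 29.5^2/4 + 24^2/4) - 3*13
     = 0.076923 * 511.625 - 39
     = 0.355769.
Step 4: Ties present; correction factor C = 1 - 6/(12^3 - 12) = 0.996503. Corrected H = 0.355769 / 0.996503 = 0.357018.
Step 5: Under H0, H ~ chi^2(2); p-value = 0.836517.
Step 6: alpha = 0.05. fail to reject H0.

H = 0.3570, df = 2, p = 0.836517, fail to reject H0.


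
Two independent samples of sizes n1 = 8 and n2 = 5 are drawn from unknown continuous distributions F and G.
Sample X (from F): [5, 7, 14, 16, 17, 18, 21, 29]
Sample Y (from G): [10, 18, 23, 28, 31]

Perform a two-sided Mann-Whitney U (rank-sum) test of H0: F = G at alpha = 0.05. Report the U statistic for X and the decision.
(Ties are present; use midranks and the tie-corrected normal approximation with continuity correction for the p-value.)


Step 1: Combine and sort all 13 observations; assign midranks.
sorted (value, group): (5,X), (7,X), (10,Y), (14,X), (16,X), (17,X), (18,X), (18,Y), (21,X), (23,Y), (28,Y), (29,X), (31,Y)
ranks: 5->1, 7->2, 10->3, 14->4, 16->5, 17->6, 18->7.5, 18->7.5, 21->9, 23->10, 28->11, 29->12, 31->13
Step 2: Rank sum for X: R1 = 1 + 2 + 4 + 5 + 6 + 7.5 + 9 + 12 = 46.5.
Step 3: U_X = R1 - n1(n1+1)/2 = 46.5 - 8*9/2 = 46.5 - 36 = 10.5.
       U_Y = n1*n2 - U_X = 40 - 10.5 = 29.5.
Step 4: Ties are present, so use the tie-corrected normal approximation (with continuity correction) for the p-value.
Step 5: p-value = 0.187076; compare to alpha = 0.05. fail to reject H0.

U_X = 10.5, p = 0.187076, fail to reject H0 at alpha = 0.05.


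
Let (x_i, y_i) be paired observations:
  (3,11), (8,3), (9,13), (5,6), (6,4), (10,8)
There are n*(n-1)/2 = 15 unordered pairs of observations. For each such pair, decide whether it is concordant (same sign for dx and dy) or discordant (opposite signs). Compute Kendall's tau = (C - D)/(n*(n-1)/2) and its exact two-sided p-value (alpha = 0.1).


Step 1: Enumerate the 15 unordered pairs (i,j) with i<j and classify each by sign(x_j-x_i) * sign(y_j-y_i).
  (1,2):dx=+5,dy=-8->D; (1,3):dx=+6,dy=+2->C; (1,4):dx=+2,dy=-5->D; (1,5):dx=+3,dy=-7->D
  (1,6):dx=+7,dy=-3->D; (2,3):dx=+1,dy=+10->C; (2,4):dx=-3,dy=+3->D; (2,5):dx=-2,dy=+1->D
  (2,6):dx=+2,dy=+5->C; (3,4):dx=-4,dy=-7->C; (3,5):dx=-3,dy=-9->C; (3,6):dx=+1,dy=-5->D
  (4,5):dx=+1,dy=-2->D; (4,6):dx=+5,dy=+2->C; (5,6):dx=+4,dy=+4->C
Step 2: C = 7, D = 8, total pairs = 15.
Step 3: tau = (C - D)/(n(n-1)/2) = (7 - 8)/15 = -0.066667.
Step 4: Exact two-sided p-value (enumerate n! = 720 permutations of y under H0): p = 1.000000.
Step 5: alpha = 0.1. fail to reject H0.

tau_b = -0.0667 (C=7, D=8), p = 1.000000, fail to reject H0.


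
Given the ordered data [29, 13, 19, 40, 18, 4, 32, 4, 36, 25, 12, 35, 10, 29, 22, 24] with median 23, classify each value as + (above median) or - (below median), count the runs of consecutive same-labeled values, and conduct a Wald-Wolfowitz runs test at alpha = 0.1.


Step 1: Compute median = 23; label A = above, B = below.
Labels in order: ABBABBABAABABABA  (n_A = 8, n_B = 8)
Step 2: Count runs R = 13.
Step 3: Under H0 (random ordering), E[R] = 2*n_A*n_B/(n_A+n_B) + 1 = 2*8*8/16 + 1 = 9.0000.
        Var[R] = 2*n_A*n_B*(2*n_A*n_B - n_A - n_B) / ((n_A+n_B)^2 * (n_A+n_B-1)) = 14336/3840 = 3.7333.
        SD[R] = 1.9322.
Step 4: Continuity-corrected z = (R - 0.5 - E[R]) / SD[R] = (13 - 0.5 - 9.0000) / 1.9322 = 1.8114.
Step 5: Two-sided p-value via normal approximation = 2*(1 - Phi(|z|)) = 0.070076.
Step 6: alpha = 0.1. reject H0.

R = 13, z = 1.8114, p = 0.070076, reject H0.


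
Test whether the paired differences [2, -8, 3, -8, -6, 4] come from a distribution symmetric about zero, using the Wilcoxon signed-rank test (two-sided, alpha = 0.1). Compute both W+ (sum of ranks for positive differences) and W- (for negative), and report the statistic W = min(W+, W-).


Step 1: Drop any zero differences (none here) and take |d_i|.
|d| = [2, 8, 3, 8, 6, 4]
Step 2: Midrank |d_i| (ties get averaged ranks).
ranks: |2|->1, |8|->5.5, |3|->2, |8|->5.5, |6|->4, |4|->3
Step 3: Attach original signs; sum ranks with positive sign and with negative sign.
W+ = 1 + 2 + 3 = 6
W- = 5.5 + 5.5 + 4 = 15
(Check: W+ + W- = 21 should equal n(n+1)/2 = 21.)
Step 4: Test statistic W = min(W+, W-) = 6.
Step 5: Ties in |d|, so use the tie-corrected normal approximation.
        E[W] = n(n+1)/4 = 6*7/4 = 10.5.
        Tie groups: |d|=8 (t=2); sum(t^3 - t) = 6.
        Var[W] = n(n+1)(2n+1)/24 - sum(t^3-t)/48 = 546/24 - 6/48 = 22.625.
        z = (W - E[W]) / sqrt(Var[W]) = (6 - 10.5) / 4.7566 = -0.9461.
        Two-sided p = 2*Phi(z) = 0.344118.
Step 6: alpha = 0.1. fail to reject H0.

W+ = 6, W- = 15, W = min = 6, p = 0.344118, fail to reject H0.


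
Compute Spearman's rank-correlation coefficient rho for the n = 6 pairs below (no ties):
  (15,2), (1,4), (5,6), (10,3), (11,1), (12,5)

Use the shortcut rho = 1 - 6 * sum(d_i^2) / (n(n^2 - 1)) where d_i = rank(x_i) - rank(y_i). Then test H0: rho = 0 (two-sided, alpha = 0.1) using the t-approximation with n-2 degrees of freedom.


Step 1: Rank x and y separately (midranks; no ties here).
rank(x): 15->6, 1->1, 5->2, 10->3, 11->4, 12->5
rank(y): 2->2, 4->4, 6->6, 3->3, 1->1, 5->5
Step 2: d_i = R_x(i) - R_y(i); compute d_i^2.
  (6-2)^2=16, (1-4)^2=9, (2-6)^2=16, (3-3)^2=0, (4-1)^2=9, (5-5)^2=0
sum(d^2) = 50.
Step 3: rho = 1 - 6*50 / (6*(6^2 - 1)) = 1 - 300/210 = -0.428571.
Step 4: Under H0, t = rho * sqrt((n-2)/(1-rho^2)) = -0.9487 ~ t(4).
Step 5: Two-sided p-value from the t-distribution with 4 df = 0.396501.
Step 6: alpha = 0.1. fail to reject H0.

rho = -0.4286, p = 0.396501, fail to reject H0 at alpha = 0.1.


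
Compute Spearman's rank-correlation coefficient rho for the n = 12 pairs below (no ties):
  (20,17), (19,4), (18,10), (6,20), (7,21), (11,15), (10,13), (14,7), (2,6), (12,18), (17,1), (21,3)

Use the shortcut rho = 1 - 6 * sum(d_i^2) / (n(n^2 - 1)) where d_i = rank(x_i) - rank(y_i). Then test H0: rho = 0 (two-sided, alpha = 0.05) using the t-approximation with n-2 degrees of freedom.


Step 1: Rank x and y separately (midranks; no ties here).
rank(x): 20->11, 19->10, 18->9, 6->2, 7->3, 11->5, 10->4, 14->7, 2->1, 12->6, 17->8, 21->12
rank(y): 17->9, 4->3, 10->6, 20->11, 21->12, 15->8, 13->7, 7->5, 6->4, 18->10, 1->1, 3->2
Step 2: d_i = R_x(i) - R_y(i); compute d_i^2.
  (11-9)^2=4, (10-3)^2=49, (9-6)^2=9, (2-11)^2=81, (3-12)^2=81, (5-8)^2=9, (4-7)^2=9, (7-5)^2=4, (1-4)^2=9, (6-10)^2=16, (8-1)^2=49, (12-2)^2=100
sum(d^2) = 420.
Step 3: rho = 1 - 6*420 / (12*(12^2 - 1)) = 1 - 2520/1716 = -0.468531.
Step 4: Under H0, t = rho * sqrt((n-2)/(1-rho^2)) = -1.6771 ~ t(10).
Step 5: Two-sided p-value from the t-distribution with 10 df = 0.124455.
Step 6: alpha = 0.05. fail to reject H0.

rho = -0.4685, p = 0.124455, fail to reject H0 at alpha = 0.05.


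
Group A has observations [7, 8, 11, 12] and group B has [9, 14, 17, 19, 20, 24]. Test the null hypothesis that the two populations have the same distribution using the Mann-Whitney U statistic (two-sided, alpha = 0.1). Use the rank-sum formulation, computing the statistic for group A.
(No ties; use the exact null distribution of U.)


Step 1: Combine and sort all 10 observations; assign midranks.
sorted (value, group): (7,X), (8,X), (9,Y), (11,X), (12,X), (14,Y), (17,Y), (19,Y), (20,Y), (24,Y)
ranks: 7->1, 8->2, 9->3, 11->4, 12->5, 14->6, 17->7, 19->8, 20->9, 24->10
Step 2: Rank sum for X: R1 = 1 + 2 + 4 + 5 = 12.
Step 3: U_X = R1 - n1(n1+1)/2 = 12 - 4*5/2 = 12 - 10 = 2.
       U_Y = n1*n2 - U_X = 24 - 2 = 22.
Step 4: No ties, so the exact null distribution of U (based on enumerating the C(10,4) = 210 equally likely rank assignments) gives the two-sided p-value.
Step 5: p-value = 0.038095; compare to alpha = 0.1. reject H0.

U_X = 2, p = 0.038095, reject H0 at alpha = 0.1.


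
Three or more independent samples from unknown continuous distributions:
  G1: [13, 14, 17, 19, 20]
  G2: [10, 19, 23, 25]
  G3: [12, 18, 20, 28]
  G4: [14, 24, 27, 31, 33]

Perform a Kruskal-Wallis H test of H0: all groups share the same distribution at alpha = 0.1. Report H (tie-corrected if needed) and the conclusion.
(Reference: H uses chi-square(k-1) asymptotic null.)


Step 1: Combine all N = 18 observations and assign midranks.
sorted (value, group, rank): (10,G2,1), (12,G3,2), (13,G1,3), (14,G1,4.5), (14,G4,4.5), (17,G1,6), (18,G3,7), (19,G1,8.5), (19,G2,8.5), (20,G1,10.5), (20,G3,10.5), (23,G2,12), (24,G4,13), (25,G2,14), (27,G4,15), (28,G3,16), (31,G4,17), (33,G4,18)
Step 2: Sum ranks within each group.
R_1 = 32.5 (n_1 = 5)
R_2 = 35.5 (n_2 = 4)
R_3 = 35.5 (n_3 = 4)
R_4 = 67.5 (n_4 = 5)
Step 3: H = 12/(N(N+1)) * sum(R_i^2/n_i) - 3(N+1)
     = 12/(18*19) * (32.5^2/5 + 35.5^2/4 + 35.5^2/4 + 67.5^2/5) - 3*19
     = 0.035088 * 1752.62 - 57
     = 4.495614.
Step 4: Ties present; correction factor C = 1 - 18/(18^3 - 18) = 0.996904. Corrected H = 4.495614 / 0.996904 = 4.509576.
Step 5: Under H0, H ~ chi^2(3); p-value = 0.211438.
Step 6: alpha = 0.1. fail to reject H0.

H = 4.5096, df = 3, p = 0.211438, fail to reject H0.


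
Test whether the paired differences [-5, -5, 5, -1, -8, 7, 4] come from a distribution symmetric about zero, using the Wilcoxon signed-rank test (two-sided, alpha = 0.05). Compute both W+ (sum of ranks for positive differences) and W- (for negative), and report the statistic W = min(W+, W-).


Step 1: Drop any zero differences (none here) and take |d_i|.
|d| = [5, 5, 5, 1, 8, 7, 4]
Step 2: Midrank |d_i| (ties get averaged ranks).
ranks: |5|->4, |5|->4, |5|->4, |1|->1, |8|->7, |7|->6, |4|->2
Step 3: Attach original signs; sum ranks with positive sign and with negative sign.
W+ = 4 + 6 + 2 = 12
W- = 4 + 4 + 1 + 7 = 16
(Check: W+ + W- = 28 should equal n(n+1)/2 = 28.)
Step 4: Test statistic W = min(W+, W-) = 12.
Step 5: Ties in |d|, so use the tie-corrected normal approximation.
        E[W] = n(n+1)/4 = 7*8/4 = 14.
        Tie groups: |d|=5 (t=3); sum(t^3 - t) = 24.
        Var[W] = n(n+1)(2n+1)/24 - sum(t^3-t)/48 = 840/24 - 24/48 = 34.5.
        z = (W - E[W]) / sqrt(Var[W]) = (12 - 14) / 5.8737 = -0.3405.
        Two-sided p = 2*Phi(z) = 0.733478.
Step 6: alpha = 0.05. fail to reject H0.

W+ = 12, W- = 16, W = min = 12, p = 0.733478, fail to reject H0.


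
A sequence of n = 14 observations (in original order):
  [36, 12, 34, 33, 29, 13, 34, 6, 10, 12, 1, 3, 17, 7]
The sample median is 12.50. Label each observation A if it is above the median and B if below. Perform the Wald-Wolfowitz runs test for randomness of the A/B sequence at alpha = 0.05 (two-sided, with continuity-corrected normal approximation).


Step 1: Compute median = 12.50; label A = above, B = below.
Labels in order: ABAAAAABBBBBAB  (n_A = 7, n_B = 7)
Step 2: Count runs R = 6.
Step 3: Under H0 (random ordering), E[R] = 2*n_A*n_B/(n_A+n_B) + 1 = 2*7*7/14 + 1 = 8.0000.
        Var[R] = 2*n_A*n_B*(2*n_A*n_B - n_A - n_B) / ((n_A+n_B)^2 * (n_A+n_B-1)) = 8232/2548 = 3.2308.
        SD[R] = 1.7974.
Step 4: Continuity-corrected z = (R + 0.5 - E[R]) / SD[R] = (6 + 0.5 - 8.0000) / 1.7974 = -0.8345.
Step 5: Two-sided p-value via normal approximation = 2*(1 - Phi(|z|)) = 0.403986.
Step 6: alpha = 0.05. fail to reject H0.

R = 6, z = -0.8345, p = 0.403986, fail to reject H0.


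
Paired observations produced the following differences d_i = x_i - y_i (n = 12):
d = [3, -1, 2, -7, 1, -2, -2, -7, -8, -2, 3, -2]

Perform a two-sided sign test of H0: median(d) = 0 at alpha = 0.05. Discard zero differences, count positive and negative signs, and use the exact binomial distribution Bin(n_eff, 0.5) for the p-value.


Step 1: Discard zero differences. Original n = 12; n_eff = number of nonzero differences = 12.
Nonzero differences (with sign): +3, -1, +2, -7, +1, -2, -2, -7, -8, -2, +3, -2
Step 2: Count signs: positive = 4, negative = 8.
Step 3: Under H0: P(positive) = 0.5, so the number of positives S ~ Bin(12, 0.5).
Step 4: Two-sided exact p-value = sum of Bin(12,0.5) probabilities at or below the observed probability = 0.387695.
Step 5: alpha = 0.05. fail to reject H0.

n_eff = 12, pos = 4, neg = 8, p = 0.387695, fail to reject H0.


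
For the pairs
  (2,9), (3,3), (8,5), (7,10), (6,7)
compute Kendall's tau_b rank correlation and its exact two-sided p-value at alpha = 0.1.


Step 1: Enumerate the 10 unordered pairs (i,j) with i<j and classify each by sign(x_j-x_i) * sign(y_j-y_i).
  (1,2):dx=+1,dy=-6->D; (1,3):dx=+6,dy=-4->D; (1,4):dx=+5,dy=+1->C; (1,5):dx=+4,dy=-2->D
  (2,3):dx=+5,dy=+2->C; (2,4):dx=+4,dy=+7->C; (2,5):dx=+3,dy=+4->C; (3,4):dx=-1,dy=+5->D
  (3,5):dx=-2,dy=+2->D; (4,5):dx=-1,dy=-3->C
Step 2: C = 5, D = 5, total pairs = 10.
Step 3: tau = (C - D)/(n(n-1)/2) = (5 - 5)/10 = 0.000000.
Step 4: Exact two-sided p-value (enumerate n! = 120 permutations of y under H0): p = 1.000000.
Step 5: alpha = 0.1. fail to reject H0.

tau_b = 0.0000 (C=5, D=5), p = 1.000000, fail to reject H0.


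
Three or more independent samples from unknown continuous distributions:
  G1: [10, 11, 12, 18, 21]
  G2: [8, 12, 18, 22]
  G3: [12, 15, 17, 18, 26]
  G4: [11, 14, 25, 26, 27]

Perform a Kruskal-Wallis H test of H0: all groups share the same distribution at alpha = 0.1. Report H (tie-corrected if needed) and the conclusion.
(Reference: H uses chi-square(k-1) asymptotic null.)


Step 1: Combine all N = 19 observations and assign midranks.
sorted (value, group, rank): (8,G2,1), (10,G1,2), (11,G1,3.5), (11,G4,3.5), (12,G1,6), (12,G2,6), (12,G3,6), (14,G4,8), (15,G3,9), (17,G3,10), (18,G1,12), (18,G2,12), (18,G3,12), (21,G1,14), (22,G2,15), (25,G4,16), (26,G3,17.5), (26,G4,17.5), (27,G4,19)
Step 2: Sum ranks within each group.
R_1 = 37.5 (n_1 = 5)
R_2 = 34 (n_2 = 4)
R_3 = 54.5 (n_3 = 5)
R_4 = 64 (n_4 = 5)
Step 3: H = 12/(N(N+1)) * sum(R_i^2/n_i) - 3(N+1)
     = 12/(19*20) * (37.5^2/5 + 34^2/4 + 54.5^2/5 + 64^2/5) - 3*20
     = 0.031579 * 1983.5 - 60
     = 2.636842.
Step 4: Ties present; correction factor C = 1 - 60/(19^3 - 19) = 0.991228. Corrected H = 2.636842 / 0.991228 = 2.660177.
Step 5: Under H0, H ~ chi^2(3); p-value = 0.447037.
Step 6: alpha = 0.1. fail to reject H0.

H = 2.6602, df = 3, p = 0.447037, fail to reject H0.


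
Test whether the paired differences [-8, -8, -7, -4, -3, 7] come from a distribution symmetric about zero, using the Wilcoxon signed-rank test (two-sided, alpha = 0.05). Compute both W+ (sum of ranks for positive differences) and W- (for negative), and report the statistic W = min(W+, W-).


Step 1: Drop any zero differences (none here) and take |d_i|.
|d| = [8, 8, 7, 4, 3, 7]
Step 2: Midrank |d_i| (ties get averaged ranks).
ranks: |8|->5.5, |8|->5.5, |7|->3.5, |4|->2, |3|->1, |7|->3.5
Step 3: Attach original signs; sum ranks with positive sign and with negative sign.
W+ = 3.5 = 3.5
W- = 5.5 + 5.5 + 3.5 + 2 + 1 = 17.5
(Check: W+ + W- = 21 should equal n(n+1)/2 = 21.)
Step 4: Test statistic W = min(W+, W-) = 3.5.
Step 5: Ties in |d|, so use the tie-corrected normal approximation.
        E[W] = n(n+1)/4 = 6*7/4 = 10.5.
        Tie groups: |d|=7 (t=2), |d|=8 (t=2); sum(t^3 - t) = 12.
        Var[W] = n(n+1)(2n+1)/24 - sum(t^3-t)/48 = 546/24 - 12/48 = 22.5.
        z = (W - E[W]) / sqrt(Var[W]) = (3.5 - 10.5) / 4.7434 = -1.4757.
        Two-sided p = 2*Phi(z) = 0.140017.
Step 6: alpha = 0.05. fail to reject H0.

W+ = 3.5, W- = 17.5, W = min = 3.5, p = 0.140017, fail to reject H0.


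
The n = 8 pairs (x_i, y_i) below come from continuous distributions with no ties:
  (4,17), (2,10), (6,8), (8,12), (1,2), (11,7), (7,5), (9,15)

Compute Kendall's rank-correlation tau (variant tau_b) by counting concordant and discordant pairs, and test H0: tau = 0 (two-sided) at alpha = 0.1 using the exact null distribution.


Step 1: Enumerate the 28 unordered pairs (i,j) with i<j and classify each by sign(x_j-x_i) * sign(y_j-y_i).
  (1,2):dx=-2,dy=-7->C; (1,3):dx=+2,dy=-9->D; (1,4):dx=+4,dy=-5->D; (1,5):dx=-3,dy=-15->C
  (1,6):dx=+7,dy=-10->D; (1,7):dx=+3,dy=-12->D; (1,8):dx=+5,dy=-2->D; (2,3):dx=+4,dy=-2->D
  (2,4):dx=+6,dy=+2->C; (2,5):dx=-1,dy=-8->C; (2,6):dx=+9,dy=-3->D; (2,7):dx=+5,dy=-5->D
  (2,8):dx=+7,dy=+5->C; (3,4):dx=+2,dy=+4->C; (3,5):dx=-5,dy=-6->C; (3,6):dx=+5,dy=-1->D
  (3,7):dx=+1,dy=-3->D; (3,8):dx=+3,dy=+7->C; (4,5):dx=-7,dy=-10->C; (4,6):dx=+3,dy=-5->D
  (4,7):dx=-1,dy=-7->C; (4,8):dx=+1,dy=+3->C; (5,6):dx=+10,dy=+5->C; (5,7):dx=+6,dy=+3->C
  (5,8):dx=+8,dy=+13->C; (6,7):dx=-4,dy=-2->C; (6,8):dx=-2,dy=+8->D; (7,8):dx=+2,dy=+10->C
Step 2: C = 16, D = 12, total pairs = 28.
Step 3: tau = (C - D)/(n(n-1)/2) = (16 - 12)/28 = 0.142857.
Step 4: Exact two-sided p-value (enumerate n! = 40320 permutations of y under H0): p = 0.719544.
Step 5: alpha = 0.1. fail to reject H0.

tau_b = 0.1429 (C=16, D=12), p = 0.719544, fail to reject H0.
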